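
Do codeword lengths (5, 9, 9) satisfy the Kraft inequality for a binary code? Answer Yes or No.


Kraft sum = sum(2^(-l_i)) = 0.0352, need <= 1. Result: satisfied (a binary prefix-free code with these lengths exists)

Yes


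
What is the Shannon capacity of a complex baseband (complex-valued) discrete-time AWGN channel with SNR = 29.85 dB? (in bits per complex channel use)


SNR_linear = 10^(29.85/10) = 966.0509; C = log2(1 + SNR_linear) = log2(1 + 966.0509) = 9.9174

9.9174 bits/channel use


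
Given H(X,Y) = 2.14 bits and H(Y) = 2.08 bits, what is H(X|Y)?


H(X|Y) = H(X,Y) - H(Y) = 2.14 - 2.08 = 0.06

0.06 bits


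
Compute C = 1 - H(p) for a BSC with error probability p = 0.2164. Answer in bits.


H(p) = -p*log2(p) - (1-p)*log2(1-p) = -0.2164*log2(0.2164) - 0.7836*log2(0.7836) = 0.477860 + 0.275679 = 0.7535. C = 1 - H(p) = 1 - 0.7535 = 0.2465

0.2465 bits


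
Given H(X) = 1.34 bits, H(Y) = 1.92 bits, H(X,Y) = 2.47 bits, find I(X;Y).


I(X;Y) = H(X) + H(Y) - H(X,Y) = 1.34 + 1.92 - 2.47 = 0.79

0.79 bits


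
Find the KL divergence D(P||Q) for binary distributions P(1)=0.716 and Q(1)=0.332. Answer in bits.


KL = p*log2(p/q) + (1-p)*log2((1-p)/(1-q)) = 0.716*log2(0.716/0.332) + 0.284*log2(0.284/0.668) = 0.4434

0.4434 bits


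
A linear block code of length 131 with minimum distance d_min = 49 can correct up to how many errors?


Correction capability = floor((d-1)/2) = floor((49-1)/2) = 24

24 errors


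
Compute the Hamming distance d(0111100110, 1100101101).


Count differing positions: ^ . ^ ^ . . ^ . ^ ^ = 6 differences

6


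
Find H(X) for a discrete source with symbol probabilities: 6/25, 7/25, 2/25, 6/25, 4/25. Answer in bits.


H = -sum(p_i * log2(p_i)). Terms: -(6/25)*log2(6/25) = 0.494134; -(7/25)*log2(7/25) = 0.514220; -(2/25)*log2(2/25) = 0.291508; -(6/25)*log2(6/25) = 0.494134; -(4/25)*log2(4/25) = 0.423017. H = 0.494134 + 0.514220 + 0.291508 + 0.494134 + 0.423017 = 2.217

2.217 bits


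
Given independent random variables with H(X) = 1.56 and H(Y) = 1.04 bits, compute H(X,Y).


For independent variables, H(X,Y) = H(X) + H(Y) = 1.56 + 1.04 = 2.6

2.6 bits


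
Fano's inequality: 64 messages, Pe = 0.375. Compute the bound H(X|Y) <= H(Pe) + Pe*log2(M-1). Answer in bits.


H(Pe) = -Pe*log2(Pe) - (1-Pe)*log2(1-Pe) = -0.375*log2(0.375) - 0.625*log2(0.625) = 0.530639 + 0.423795 = 0.9544. Pe*log2(M-1) = 0.375*log2(63) = 2.241480. Bound = H(Pe) + Pe*log2(M-1) = 0.530639 + 0.423795 + 2.241480 = 3.1959

3.1959 bits


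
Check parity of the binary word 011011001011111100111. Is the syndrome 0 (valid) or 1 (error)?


Syndrome = XOR of all bits = 0 XOR 1 XOR 1 XOR 0 XOR 1 XOR 1 XOR 0 XOR 0 XOR 1 XOR 0 XOR 1 XOR 1 XOR 1 XOR 1 XOR 1 XOR 1 XOR 0 XOR 0 XOR 1 XOR 1 XOR 1 = 0

0


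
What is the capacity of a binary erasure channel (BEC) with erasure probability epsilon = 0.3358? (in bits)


C = 1 - epsilon = 1 - 0.3358 = 0.6642

0.6642 bits


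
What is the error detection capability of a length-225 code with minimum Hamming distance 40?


Detection capability = d_min - 1 = 40 - 1 = 39

39 errors


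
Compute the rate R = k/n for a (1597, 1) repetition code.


Rate = k/n = 1/1597

1/1597


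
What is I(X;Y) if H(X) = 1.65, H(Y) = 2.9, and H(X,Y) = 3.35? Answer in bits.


I(X;Y) = H(X) + H(Y) - H(X,Y) = 1.65 + 2.9 - 3.35 = 1.2

1.2 bits


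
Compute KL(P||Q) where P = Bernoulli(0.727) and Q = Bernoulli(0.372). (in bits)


KL = p*log2(p/q) + (1-p)*log2((1-p)/(1-q)) = 0.727*log2(0.727/0.372) + 0.273*log2(0.273/0.628) = 0.3746

0.3746 bits


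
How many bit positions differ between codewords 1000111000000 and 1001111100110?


Count differing positions: . . . ^ . . . ^ . . ^ ^ . = 4 differences

4


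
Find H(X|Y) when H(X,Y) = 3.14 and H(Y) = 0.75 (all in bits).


H(X|Y) = H(X,Y) - H(Y) = 3.14 - 0.75 = 2.39

2.39 bits


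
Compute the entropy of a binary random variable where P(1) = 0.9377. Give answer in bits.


H = -p*log2(p) - (1-p)*log2(1-p). -0.9377*log2(0.9377) = 0.087020; -0.0623*log2(0.0623) = 0.249488. H = 0.087020 + 0.249488 = 0.3365

0.3365 bits


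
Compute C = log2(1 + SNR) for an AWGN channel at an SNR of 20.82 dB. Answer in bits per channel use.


SNR_linear = 10^(20.82/10) = 120.7814; C = log2(1 + SNR_linear) = log2(1 + 120.7814) = 6.9281

6.9281 bits/channel use


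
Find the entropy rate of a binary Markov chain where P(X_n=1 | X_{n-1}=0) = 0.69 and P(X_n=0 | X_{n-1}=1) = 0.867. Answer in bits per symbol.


Stationary distribution: pi_0 = p10/(p01+p10) = 0.5568, pi_1 = 0.4432. Entropy rate H' = pi_0*H(p01) + pi_1*H(p10) = 0.5568*0.8932 + 0.4432*0.5656 = 0.748

0.748 bits/symbol


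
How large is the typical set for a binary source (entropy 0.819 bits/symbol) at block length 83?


log2|A_typical| = nH = 83 * 0.819 = 67.977, so |A_typical| ~ 2^67.977 = 2.905e+20

2.905e+20


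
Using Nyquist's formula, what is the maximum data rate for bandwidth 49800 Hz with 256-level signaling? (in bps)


Rate = 2 * B * log2(M) = 2 * 49800 * 8.0 = 796800.0

796800.0 bps


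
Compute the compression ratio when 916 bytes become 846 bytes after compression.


Ratio = original / compressed = 916 / 846 = 1.0827

1.0827


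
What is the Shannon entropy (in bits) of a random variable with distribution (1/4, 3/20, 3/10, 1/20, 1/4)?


H = -sum(p_i * log2(p_i)). Terms: -(1/4)*log2(1/4) = 0.500000; -(3/20)*log2(3/20) = 0.410545; -(3/10)*log2(3/10) = 0.521090; -(1/20)*log2(1/20) = 0.216096; -(1/4)*log2(1/4) = 0.500000. H = 0.500000 + 0.410545 + 0.521090 + 0.216096 + 0.500000 = 2.1477

2.1477 bits


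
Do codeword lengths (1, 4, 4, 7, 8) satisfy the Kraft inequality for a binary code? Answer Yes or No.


Kraft sum = sum(2^(-l_i)) = 0.6367, need <= 1. Result: satisfied (a binary prefix-free code with these lengths exists)

Yes


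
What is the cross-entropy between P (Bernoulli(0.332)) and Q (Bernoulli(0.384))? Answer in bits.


H(P,Q) = -p*log2(q) - (1-p)*log2(1-q). -0.332*log2(0.384) = 0.458433; -0.668*log2(0.616) = 0.466930. H(P,Q) = 0.458433 + 0.466930 = 0.9254

0.9254 bits


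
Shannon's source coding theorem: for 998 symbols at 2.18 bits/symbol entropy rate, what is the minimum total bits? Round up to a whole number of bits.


Minimum bits >= n * H = 998 * 2.18 = 2175.64, rounded up to a whole number of bits = 2176

2176 bits


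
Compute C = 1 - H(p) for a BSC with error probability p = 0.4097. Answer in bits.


H(p) = -p*log2(p) - (1-p)*log2(1-p) = -0.4097*log2(0.4097) - 0.5903*log2(0.5903) = 0.527431 + 0.448911 = 0.9763. C = 1 - H(p) = 1 - 0.9763 = 0.0237

0.0237 bits


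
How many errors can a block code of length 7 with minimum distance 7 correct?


Correction capability = floor((d-1)/2) = floor((7-1)/2) = 3

3 errors


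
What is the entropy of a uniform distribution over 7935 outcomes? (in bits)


H = log2(n) = log2(7935) = 12.954

12.954 bits


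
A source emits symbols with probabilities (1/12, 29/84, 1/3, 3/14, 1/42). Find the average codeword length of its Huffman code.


Huffman construction (repeatedly merge the two least-probable nodes; each merge adds 1 bit to every symbol beneath it): 1/42 + 1/12 = 3/28; 3/28 + 3/14 = 9/28; 9/28 + 1/3 = 55/84; 29/84 + 55/84 = 1. Resulting codeword lengths (in the order the probabilities were given): (4, 1, 2, 3, 4). L_avg = sum(p_i * l_i) = 1/12*4 + 29/84*1 + 1/3*2 + 3/14*3 + 1/42*4 = 25/12 = 2.0833

2.0833 bits


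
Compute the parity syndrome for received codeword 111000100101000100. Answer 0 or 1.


Syndrome = XOR of all bits = 1 XOR 1 XOR 1 XOR 0 XOR 0 XOR 0 XOR 1 XOR 0 XOR 0 XOR 1 XOR 0 XOR 1 XOR 0 XOR 0 XOR 0 XOR 1 XOR 0 XOR 0 = 1

1


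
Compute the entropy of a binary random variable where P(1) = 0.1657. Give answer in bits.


H = -p*log2(p) - (1-p)*log2(1-p). -0.1657*log2(0.1657) = 0.429719; -0.8343*log2(0.8343) = 0.218054. H = 0.429719 + 0.218054 = 0.6478

0.6478 bits


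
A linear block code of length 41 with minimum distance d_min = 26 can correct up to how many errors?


Correction capability = floor((d-1)/2) = floor((26-1)/2) = 12

12 errors


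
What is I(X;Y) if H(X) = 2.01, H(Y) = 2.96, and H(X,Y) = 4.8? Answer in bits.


I(X;Y) = H(X) + H(Y) - H(X,Y) = 2.01 + 2.96 - 4.8 = 0.17

0.17 bits


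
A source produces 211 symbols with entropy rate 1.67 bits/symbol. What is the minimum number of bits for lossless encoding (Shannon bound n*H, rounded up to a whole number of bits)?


Minimum bits >= n * H = 211 * 1.67 = 352.37, rounded up to a whole number of bits = 353

353 bits


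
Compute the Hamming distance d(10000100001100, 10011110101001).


Count differing positions: . . . ^ ^ . ^ . ^ . . ^ . ^ = 6 differences

6


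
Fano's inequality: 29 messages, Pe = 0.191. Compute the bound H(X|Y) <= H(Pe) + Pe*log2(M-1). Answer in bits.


H(Pe) = -Pe*log2(Pe) - (1-Pe)*log2(1-Pe) = -0.191*log2(0.191) - 0.809*log2(0.809) = 0.456176 + 0.247383 = 0.7036. Pe*log2(M-1) = 0.191*log2(28) = 0.918205. Bound = H(Pe) + Pe*log2(M-1) = 0.456176 + 0.247383 + 0.918205 = 1.6218

1.6218 bits


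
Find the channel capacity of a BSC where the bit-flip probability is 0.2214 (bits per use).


H(p) = -p*log2(p) - (1-p)*log2(1-p) = -0.2214*log2(0.2214) - 0.7786*log2(0.7786) = 0.481605 + 0.281110 = 0.7627. C = 1 - H(p) = 1 - 0.7627 = 0.2373

0.2373 bits


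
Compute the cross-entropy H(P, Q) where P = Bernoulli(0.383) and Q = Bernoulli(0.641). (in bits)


H(P,Q) = -p*log2(q) - (1-p)*log2(1-q). -0.383*log2(0.641) = 0.245734; -0.617*log2(0.359) = 0.911892. H(P,Q) = 0.245734 + 0.911892 = 1.1576

1.1576 bits


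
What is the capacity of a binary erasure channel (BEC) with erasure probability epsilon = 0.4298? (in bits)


C = 1 - epsilon = 1 - 0.4298 = 0.5702

0.5702 bits


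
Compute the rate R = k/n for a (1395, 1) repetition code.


Rate = k/n = 1/1395

1/1395


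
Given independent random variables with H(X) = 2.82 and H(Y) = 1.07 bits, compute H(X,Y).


For independent variables, H(X,Y) = H(X) + H(Y) = 2.82 + 1.07 = 3.89

3.89 bits


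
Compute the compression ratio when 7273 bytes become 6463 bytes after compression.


Ratio = original / compressed = 7273 / 6463 = 1.1253

1.1253


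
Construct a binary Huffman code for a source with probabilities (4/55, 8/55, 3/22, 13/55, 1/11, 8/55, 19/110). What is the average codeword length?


Huffman construction (repeatedly merge the two least-probable nodes; each merge adds 1 bit to every symbol beneath it): 4/55 + 1/11 = 9/55; 3/22 + 8/55 = 31/110; 8/55 + 9/55 = 17/55; 19/110 + 13/55 = 9/22; 31/110 + 17/55 = 13/22; 9/22 + 13/22 = 1. Resulting codeword lengths (in the order the probabilities were given): (4, 3, 3, 2, 4, 3, 2). L_avg = sum(p_i * l_i) = 4/55*4 + 8/55*3 + 3/22*3 + 13/55*2 + 1/11*4 + 8/55*3 + 19/110*2 = 303/110 = 2.7545

2.7545 bits


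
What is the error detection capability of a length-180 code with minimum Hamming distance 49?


Detection capability = d_min - 1 = 49 - 1 = 48

48 errors


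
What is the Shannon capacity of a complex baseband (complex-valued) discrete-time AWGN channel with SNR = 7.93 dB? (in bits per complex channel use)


SNR_linear = 10^(7.93/10) = 6.2087; C = log2(1 + SNR_linear) = log2(1 + 6.2087) = 2.8497

2.8497 bits/channel use


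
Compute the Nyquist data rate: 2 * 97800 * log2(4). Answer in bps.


Rate = 2 * B * log2(M) = 2 * 97800 * 2.0 = 391200.0

391200.0 bps


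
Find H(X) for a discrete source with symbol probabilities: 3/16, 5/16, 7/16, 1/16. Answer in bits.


H = -sum(p_i * log2(p_i)). Terms: -(3/16)*log2(3/16) = 0.452820; -(5/16)*log2(5/16) = 0.524397; -(7/16)*log2(7/16) = 0.521782; -(1/16)*log2(1/16) = 0.250000. H = 0.452820 + 0.524397 + 0.521782 + 0.250000 = 1.749

1.749 bits


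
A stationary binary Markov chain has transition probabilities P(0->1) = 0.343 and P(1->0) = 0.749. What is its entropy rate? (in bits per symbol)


Stationary distribution: pi_0 = p10/(p01+p10) = 0.6859, pi_1 = 0.3141. Entropy rate H' = pi_0*H(p01) + pi_1*H(p10) = 0.6859*0.9277 + 0.3141*0.8129 = 0.8916

0.8916 bits/symbol


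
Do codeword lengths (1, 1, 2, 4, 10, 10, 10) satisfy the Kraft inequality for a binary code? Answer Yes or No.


Kraft sum = sum(2^(-l_i)) = 1.3154, need <= 1. Result: violated (a binary prefix-free code with these lengths cannot exist)

No


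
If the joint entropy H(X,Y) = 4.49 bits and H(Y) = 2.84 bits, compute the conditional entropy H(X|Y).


H(X|Y) = H(X,Y) - H(Y) = 4.49 - 2.84 = 1.65

1.65 bits


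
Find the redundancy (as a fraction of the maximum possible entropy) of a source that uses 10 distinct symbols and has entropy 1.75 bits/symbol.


H_max = log2(K) = log2(10) = 3.3219 bits/symbol. Redundancy = 1 - H/H_max = 1 - 1.75/3.3219 = 1 - 0.5268 = 0.4732

0.4732


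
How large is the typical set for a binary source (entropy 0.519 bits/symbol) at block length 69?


log2|A_typical| = nH = 69 * 0.519 = 35.811, so |A_typical| ~ 2^35.811 = 6.028e+10

6.028e+10


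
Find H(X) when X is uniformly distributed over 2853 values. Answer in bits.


H = log2(n) = log2(2853) = 11.4783

11.4783 bits


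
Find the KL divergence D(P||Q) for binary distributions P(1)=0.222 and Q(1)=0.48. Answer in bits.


KL = p*log2(p/q) + (1-p)*log2((1-p)/(1-q)) = 0.222*log2(0.222/0.48) + 0.778*log2(0.778/0.52) = 0.2052

0.2052 bits


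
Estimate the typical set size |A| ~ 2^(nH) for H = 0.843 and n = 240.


log2|A_typical| = nH = 240 * 0.843 = 202.32, so |A_typical| ~ 2^202.32 = 8.024e+60

8.024e+60


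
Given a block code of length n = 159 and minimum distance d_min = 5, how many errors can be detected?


Detection capability = d_min - 1 = 5 - 1 = 4

4 errors


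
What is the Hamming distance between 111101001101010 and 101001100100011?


Count differing positions: . ^ . ^ . . ^ . ^ . . ^ . . ^ = 6 differences

6


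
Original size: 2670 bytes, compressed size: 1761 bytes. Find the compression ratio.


Ratio = original / compressed = 2670 / 1761 = 1.5162

1.5162


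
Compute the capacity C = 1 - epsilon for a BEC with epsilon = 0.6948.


C = 1 - epsilon = 1 - 0.6948 = 0.3052

0.3052 bits


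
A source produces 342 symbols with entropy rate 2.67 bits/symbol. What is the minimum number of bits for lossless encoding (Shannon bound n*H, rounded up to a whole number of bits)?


Minimum bits >= n * H = 342 * 2.67 = 913.14, rounded up to a whole number of bits = 914

914 bits


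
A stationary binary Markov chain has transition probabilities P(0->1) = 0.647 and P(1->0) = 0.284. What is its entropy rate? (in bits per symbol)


Stationary distribution: pi_0 = p10/(p01+p10) = 0.305, pi_1 = 0.695. Entropy rate H' = pi_0*H(p01) + pi_1*H(p10) = 0.305*0.9367 + 0.695*0.8608 = 0.884

0.884 bits/symbol


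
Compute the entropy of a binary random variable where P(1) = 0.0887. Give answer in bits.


H = -p*log2(p) - (1-p)*log2(1-p). -0.0887*log2(0.0887) = 0.310000; -0.9113*log2(0.9113) = 0.122116. H = 0.310000 + 0.122116 = 0.4321

0.4321 bits


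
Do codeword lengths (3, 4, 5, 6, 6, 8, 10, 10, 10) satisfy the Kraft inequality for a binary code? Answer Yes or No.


Kraft sum = sum(2^(-l_i)) = 0.2568, need <= 1. Result: satisfied (a binary prefix-free code with these lengths exists)

Yes


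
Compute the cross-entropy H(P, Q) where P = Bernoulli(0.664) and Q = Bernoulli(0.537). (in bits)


H(P,Q) = -p*log2(q) - (1-p)*log2(1-q). -0.664*log2(0.537) = 0.595612; -0.336*log2(0.463) = 0.373268. H(P,Q) = 0.595612 + 0.373268 = 0.9689

0.9689 bits


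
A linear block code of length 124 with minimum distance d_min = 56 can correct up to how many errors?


Correction capability = floor((d-1)/2) = floor((56-1)/2) = 27

27 errors


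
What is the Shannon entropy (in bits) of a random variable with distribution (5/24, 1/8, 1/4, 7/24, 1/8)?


H = -sum(p_i * log2(p_i)). Terms: -(5/24)*log2(5/24) = 0.471466; -(1/8)*log2(1/8) = 0.375000; -(1/4)*log2(1/4) = 0.500000; -(7/24)*log2(7/24) = 0.518469; -(1/8)*log2(1/8) = 0.375000. H = 0.471466 + 0.375000 + 0.500000 + 0.518469 + 0.375000 = 2.2399

2.2399 bits


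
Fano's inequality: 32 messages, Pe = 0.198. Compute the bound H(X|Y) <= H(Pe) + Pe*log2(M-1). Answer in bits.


H(Pe) = -Pe*log2(Pe) - (1-Pe)*log2(1-Pe) = -0.198*log2(0.198) - 0.802*log2(0.802) = 0.462613 + 0.255297 = 0.7179. Pe*log2(M-1) = 0.198*log2(31) = 0.980931. Bound = H(Pe) + Pe*log2(M-1) = 0.462613 + 0.255297 + 0.980931 = 1.6988

1.6988 bits


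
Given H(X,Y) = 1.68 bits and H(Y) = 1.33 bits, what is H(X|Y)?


H(X|Y) = H(X,Y) - H(Y) = 1.68 - 1.33 = 0.35

0.35 bits


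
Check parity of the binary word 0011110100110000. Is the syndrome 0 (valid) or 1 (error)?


Syndrome = XOR of all bits = 0 XOR 0 XOR 1 XOR 1 XOR 1 XOR 1 XOR 0 XOR 1 XOR 0 XOR 0 XOR 1 XOR 1 XOR 0 XOR 0 XOR 0 XOR 0 = 1

1


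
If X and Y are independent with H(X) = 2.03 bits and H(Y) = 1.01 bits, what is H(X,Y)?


For independent variables, H(X,Y) = H(X) + H(Y) = 2.03 + 1.01 = 3.04

3.04 bits


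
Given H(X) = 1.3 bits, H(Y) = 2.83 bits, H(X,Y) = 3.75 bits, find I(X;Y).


I(X;Y) = H(X) + H(Y) - H(X,Y) = 1.3 + 2.83 - 3.75 = 0.38

0.38 bits


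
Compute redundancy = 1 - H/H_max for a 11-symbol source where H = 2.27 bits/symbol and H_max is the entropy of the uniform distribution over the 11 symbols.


H_max = log2(K) = log2(11) = 3.4594 bits/symbol. Redundancy = 1 - H/H_max = 1 - 2.27/3.4594 = 1 - 0.6562 = 0.3438

0.3438


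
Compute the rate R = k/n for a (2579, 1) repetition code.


Rate = k/n = 1/2579

1/2579


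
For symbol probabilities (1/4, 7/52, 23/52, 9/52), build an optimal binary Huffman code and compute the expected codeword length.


Huffman construction (repeatedly merge the two least-probable nodes; each merge adds 1 bit to every symbol beneath it): 7/52 + 9/52 = 4/13; 1/4 + 4/13 = 29/52; 23/52 + 29/52 = 1. Resulting codeword lengths (in the order the probabilities were given): (2, 3, 1, 3). L_avg = sum(p_i * l_i) = 1/4*2 + 7/52*3 + 23/52*1 + 9/52*3 = 97/52 = 1.8654

1.8654 bits


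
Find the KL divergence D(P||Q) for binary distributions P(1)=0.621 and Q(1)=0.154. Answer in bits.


KL = p*log2(p/q) + (1-p)*log2((1-p)/(1-q)) = 0.621*log2(0.621/0.154) + 0.379*log2(0.379/0.846) = 0.8102

0.8102 bits


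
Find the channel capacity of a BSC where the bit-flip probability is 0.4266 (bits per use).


H(p) = -p*log2(p) - (1-p)*log2(1-p) = -0.4266*log2(0.4266) - 0.5734*log2(0.5734) = 0.524310 + 0.460088 = 0.9844. C = 1 - H(p) = 1 - 0.9844 = 0.0156

0.0156 bits


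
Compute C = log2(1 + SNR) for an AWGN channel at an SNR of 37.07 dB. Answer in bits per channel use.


SNR_linear = 10^(37.07/10) = 5093.3087; C = log2(1 + SNR_linear) = log2(1 + 5093.3087) = 12.3147

12.3147 bits/channel use


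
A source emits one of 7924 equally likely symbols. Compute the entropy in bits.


H = log2(n) = log2(7924) = 12.952

12.952 bits


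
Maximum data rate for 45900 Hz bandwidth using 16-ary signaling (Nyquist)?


Rate = 2 * B * log2(M) = 2 * 45900 * 4.0 = 367200.0

367200.0 bps


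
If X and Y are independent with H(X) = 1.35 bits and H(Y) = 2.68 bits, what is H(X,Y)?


For independent variables, H(X,Y) = H(X) + H(Y) = 1.35 + 2.68 = 4.03

4.03 bits


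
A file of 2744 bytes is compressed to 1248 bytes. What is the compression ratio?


Ratio = original / compressed = 2744 / 1248 = 2.1987

2.1987


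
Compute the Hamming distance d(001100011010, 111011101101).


Count differing positions: ^ ^ . ^ ^ ^ ^ ^ . ^ ^ ^ = 10 differences

10


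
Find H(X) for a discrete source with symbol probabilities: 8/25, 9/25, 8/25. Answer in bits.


H = -sum(p_i * log2(p_i)). Terms: -(8/25)*log2(8/25) = 0.526034; -(9/25)*log2(9/25) = 0.530615; -(8/25)*log2(8/25) = 0.526034. H = 0.526034 + 0.530615 + 0.526034 = 1.5827

1.5827 bits


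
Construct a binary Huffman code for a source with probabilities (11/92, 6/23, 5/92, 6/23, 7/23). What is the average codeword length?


Huffman construction (repeatedly merge the two least-probable nodes; each merge adds 1 bit to every symbol beneath it): 5/92 + 11/92 = 4/23; 4/23 + 6/23 = 10/23; 6/23 + 7/23 = 13/23; 10/23 + 13/23 = 1. Resulting codeword lengths (in the order the probabilities were given): (3, 2, 3, 2, 2). L_avg = sum(p_i * l_i) = 11/92*3 + 6/23*2 + 5/92*3 + 6/23*2 + 7/23*2 = 50/23 = 2.1739

2.1739 bits


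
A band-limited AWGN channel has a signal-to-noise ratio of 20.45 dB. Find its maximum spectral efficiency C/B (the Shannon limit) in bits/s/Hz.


SNR_linear = 10^(20.45/10) = 110.9175; C/B = log2(1 + SNR_linear) = log2(1 + 110.9175) = 6.8063

6.8063 bits/s/Hz


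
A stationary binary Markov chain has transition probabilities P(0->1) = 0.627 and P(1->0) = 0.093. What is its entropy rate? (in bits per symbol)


Stationary distribution: pi_0 = p10/(p01+p10) = 0.1292, pi_1 = 0.8708. Entropy rate H' = pi_0*H(p01) + pi_1*H(p10) = 0.1292*0.9529 + 0.8708*0.4464 = 0.5118

0.5118 bits/symbol


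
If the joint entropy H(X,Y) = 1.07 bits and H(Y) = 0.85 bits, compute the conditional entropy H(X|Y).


H(X|Y) = H(X,Y) - H(Y) = 1.07 - 0.85 = 0.22

0.22 bits


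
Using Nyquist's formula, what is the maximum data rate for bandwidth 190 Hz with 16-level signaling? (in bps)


Rate = 2 * B * log2(M) = 2 * 190 * 4.0 = 1520.0

1520.0 bps


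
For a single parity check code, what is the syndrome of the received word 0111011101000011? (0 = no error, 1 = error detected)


Syndrome = XOR of all bits = 0 XOR 1 XOR 1 XOR 1 XOR 0 XOR 1 XOR 1 XOR 1 XOR 0 XOR 1 XOR 0 XOR 0 XOR 0 XOR 0 XOR 1 XOR 1 = 1

1


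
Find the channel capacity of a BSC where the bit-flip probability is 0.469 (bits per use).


H(p) = -p*log2(p) - (1-p)*log2(1-p) = -0.469*log2(0.469) - 0.531*log2(0.531) = 0.512308 + 0.484918 = 0.9972. C = 1 - H(p) = 1 - 0.9972 = 0.0028

0.0028 bits


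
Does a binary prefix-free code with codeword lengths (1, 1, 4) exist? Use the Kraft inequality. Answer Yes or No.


Kraft sum = sum(2^(-l_i)) = 1.0625, need <= 1. Result: violated (a binary prefix-free code with these lengths cannot exist)

No


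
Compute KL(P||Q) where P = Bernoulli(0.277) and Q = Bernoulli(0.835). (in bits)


KL = p*log2(p/q) + (1-p)*log2((1-p)/(1-q)) = 0.277*log2(0.277/0.835) + 0.723*log2(0.723/0.165) = 1.1001

1.1001 bits


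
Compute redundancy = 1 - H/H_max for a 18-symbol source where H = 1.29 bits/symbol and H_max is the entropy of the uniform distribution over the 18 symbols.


H_max = log2(K) = log2(18) = 4.1699 bits/symbol. Redundancy = 1 - H/H_max = 1 - 1.29/4.1699 = 1 - 0.3094 = 0.6906

0.6906


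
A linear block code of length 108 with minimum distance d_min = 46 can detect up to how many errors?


Detection capability = d_min - 1 = 46 - 1 = 45

45 errors


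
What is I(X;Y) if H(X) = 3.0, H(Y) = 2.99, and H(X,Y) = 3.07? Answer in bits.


I(X;Y) = H(X) + H(Y) - H(X,Y) = 3.0 + 2.99 - 3.07 = 2.92

2.92 bits


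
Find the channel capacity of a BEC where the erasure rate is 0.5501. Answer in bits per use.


C = 1 - epsilon = 1 - 0.5501 = 0.4499

0.4499 bits


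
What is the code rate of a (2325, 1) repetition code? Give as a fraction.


Rate = k/n = 1/2325

1/2325


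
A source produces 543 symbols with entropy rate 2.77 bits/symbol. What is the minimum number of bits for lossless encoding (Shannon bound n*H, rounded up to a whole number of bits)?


Minimum bits >= n * H = 543 * 2.77 = 1504.11, rounded up to a whole number of bits = 1505

1505 bits


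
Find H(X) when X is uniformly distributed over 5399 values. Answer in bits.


H = log2(n) = log2(5399) = 12.3985

12.3985 bits


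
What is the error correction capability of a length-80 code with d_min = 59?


Correction capability = floor((d-1)/2) = floor((59-1)/2) = 29

29 errors


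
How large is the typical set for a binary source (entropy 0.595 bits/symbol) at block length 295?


log2|A_typical| = nH = 295 * 0.595 = 175.525, so |A_typical| ~ 2^175.525 = 6.891e+52

6.891e+52


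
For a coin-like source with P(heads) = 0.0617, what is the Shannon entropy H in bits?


H = -p*log2(p) - (1-p)*log2(1-p). -0.0617*log2(0.0617) = 0.247947; -0.9383*log2(0.9383) = 0.086210. H = 0.247947 + 0.086210 = 0.3342

0.3342 bits


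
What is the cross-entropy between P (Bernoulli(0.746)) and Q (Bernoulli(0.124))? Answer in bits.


H(P,Q) = -p*log2(q) - (1-p)*log2(1-q). -0.746*log2(0.124) = 2.246645; -0.254*log2(0.876) = 0.048513. H(P,Q) = 2.246645 + 0.048513 = 2.2952

2.2952 bits


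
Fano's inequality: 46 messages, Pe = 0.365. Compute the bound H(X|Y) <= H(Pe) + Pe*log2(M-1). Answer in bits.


H(Pe) = -Pe*log2(Pe) - (1-Pe)*log2(1-Pe) = -0.365*log2(0.365) - 0.635*log2(0.635) = 0.530722 + 0.416034 = 0.9468. Pe*log2(M-1) = 0.365*log2(45) = 2.004526. Bound = H(Pe) + Pe*log2(M-1) = 0.530722 + 0.416034 + 2.004526 = 2.9513

2.9513 bits


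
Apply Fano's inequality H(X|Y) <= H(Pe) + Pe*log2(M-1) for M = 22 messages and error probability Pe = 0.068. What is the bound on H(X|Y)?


H(Pe) = -Pe*log2(Pe) - (1-Pe)*log2(1-Pe) = -0.068*log2(0.068) - 0.932*log2(0.932) = 0.263726 + 0.094689 = 0.3584. Pe*log2(M-1) = 0.068*log2(21) = 0.298678. Bound = H(Pe) + Pe*log2(M-1) = 0.263726 + 0.094689 + 0.298678 = 0.6571

0.6571 bits


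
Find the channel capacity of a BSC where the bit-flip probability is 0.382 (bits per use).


H(p) = -p*log2(p) - (1-p)*log2(1-p) = -0.382*log2(0.382) - 0.618*log2(0.618) = 0.530352 + 0.429091 = 0.9594. C = 1 - H(p) = 1 - 0.9594 = 0.0406

0.0406 bits


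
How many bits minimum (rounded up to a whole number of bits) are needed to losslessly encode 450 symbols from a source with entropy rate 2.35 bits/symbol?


Minimum bits >= n * H = 450 * 2.35 = 1057.5, rounded up to a whole number of bits = 1058

1058 bits


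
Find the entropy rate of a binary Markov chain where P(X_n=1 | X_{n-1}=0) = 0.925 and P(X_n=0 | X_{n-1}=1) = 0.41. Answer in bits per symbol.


Stationary distribution: pi_0 = p10/(p01+p10) = 0.3071, pi_1 = 0.6929. Entropy rate H' = pi_0*H(p01) + pi_1*H(p10) = 0.3071*0.3843 + 0.6929*0.9765 = 0.7946

0.7946 bits/symbol


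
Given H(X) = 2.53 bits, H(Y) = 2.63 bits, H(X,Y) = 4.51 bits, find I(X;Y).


I(X;Y) = H(X) + H(Y) - H(X,Y) = 2.53 + 2.63 - 4.51 = 0.65

0.65 bits


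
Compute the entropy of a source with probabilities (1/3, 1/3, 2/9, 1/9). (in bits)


H = -sum(p_i * log2(p_i)). Terms: -(1/3)*log2(1/3) = 0.528321; -(1/3)*log2(1/3) = 0.528321; -(2/9)*log2(2/9) = 0.482206; -(1/9)*log2(1/9) = 0.352214. H = 0.528321 + 0.528321 + 0.482206 + 0.352214 = 1.8911

1.8911 bits


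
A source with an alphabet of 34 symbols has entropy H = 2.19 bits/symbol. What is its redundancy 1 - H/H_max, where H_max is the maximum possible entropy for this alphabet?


H_max = log2(K) = log2(34) = 5.0875 bits/symbol. Redundancy = 1 - H/H_max = 1 - 2.19/5.0875 = 1 - 0.4305 = 0.5695

0.5695


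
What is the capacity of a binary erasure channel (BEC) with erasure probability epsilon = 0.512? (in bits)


C = 1 - epsilon = 1 - 0.512 = 0.488

0.488 bits


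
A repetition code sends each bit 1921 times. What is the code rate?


Rate = k/n = 1/1921

1/1921


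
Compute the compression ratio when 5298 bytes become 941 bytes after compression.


Ratio = original / compressed = 5298 / 941 = 5.6302

5.6302


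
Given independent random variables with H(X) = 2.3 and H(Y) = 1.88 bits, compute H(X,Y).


For independent variables, H(X,Y) = H(X) + H(Y) = 2.3 + 1.88 = 4.18

4.18 bits


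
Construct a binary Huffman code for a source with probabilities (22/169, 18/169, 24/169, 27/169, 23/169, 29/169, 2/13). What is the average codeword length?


Huffman construction (repeatedly merge the two least-probable nodes; each merge adds 1 bit to every symbol beneath it): 18/169 + 22/169 = 40/169; 23/169 + 24/169 = 47/169; 2/13 + 27/169 = 53/169; 29/169 + 40/169 = 69/169; 47/169 + 53/169 = 100/169; 69/169 + 100/169 = 1. Resulting codeword lengths (in the order the probabilities were given): (3, 3, 3, 3, 3, 2, 3). L_avg = sum(p_i * l_i) = 22/169*3 + 18/169*3 + 24/169*3 + 27/169*3 + 23/169*3 + 29/169*2 + 2/13*3 = 478/169 = 2.8284

2.8284 bits


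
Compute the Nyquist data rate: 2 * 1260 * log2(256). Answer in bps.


Rate = 2 * B * log2(M) = 2 * 1260 * 8.0 = 20160.0

20160.0 bps


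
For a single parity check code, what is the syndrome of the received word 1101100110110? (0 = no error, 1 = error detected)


Syndrome = XOR of all bits = 1 XOR 1 XOR 0 XOR 1 XOR 1 XOR 0 XOR 0 XOR 1 XOR 1 XOR 0 XOR 1 XOR 1 XOR 0 = 0

0


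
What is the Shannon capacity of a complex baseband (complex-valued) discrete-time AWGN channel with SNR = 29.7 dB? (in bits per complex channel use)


SNR_linear = 10^(29.7/10) = 933.2543; C = log2(1 + SNR_linear) = log2(1 + 933.2543) = 9.8677

9.8677 bits/channel use


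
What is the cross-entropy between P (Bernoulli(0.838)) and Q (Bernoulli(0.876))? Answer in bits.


H(P,Q) = -p*log2(q) - (1-p)*log2(1-q). -0.838*log2(0.876) = 0.160056; -0.162*log2(0.124) = 0.487877. H(P,Q) = 0.160056 + 0.487877 = 0.6479

0.6479 bits


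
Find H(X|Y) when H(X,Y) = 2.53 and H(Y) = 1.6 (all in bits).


H(X|Y) = H(X,Y) - H(Y) = 2.53 - 1.6 = 0.93

0.93 bits


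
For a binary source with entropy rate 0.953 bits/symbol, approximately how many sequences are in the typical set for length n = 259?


log2|A_typical| = nH = 259 * 0.953 = 246.827, so |A_typical| ~ 2^246.827 = 2.006e+74

2.006e+74


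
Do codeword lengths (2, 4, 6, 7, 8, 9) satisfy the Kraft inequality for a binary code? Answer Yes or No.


Kraft sum = sum(2^(-l_i)) = 0.3418, need <= 1. Result: satisfied (a binary prefix-free code with these lengths exists)

Yes


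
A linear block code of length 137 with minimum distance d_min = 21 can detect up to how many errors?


Detection capability = d_min - 1 = 21 - 1 = 20

20 errors


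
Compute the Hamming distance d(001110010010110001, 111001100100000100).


Count differing positions: ^ ^ . ^ ^ ^ ^ ^ . ^ ^ . ^ ^ . ^ . ^ = 13 differences

13


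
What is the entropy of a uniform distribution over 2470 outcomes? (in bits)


H = log2(n) = log2(2470) = 11.2703

11.2703 bits


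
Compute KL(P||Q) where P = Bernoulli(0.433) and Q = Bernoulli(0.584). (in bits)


KL = p*log2(p/q) + (1-p)*log2((1-p)/(1-q)) = 0.433*log2(0.433/0.584) + 0.567*log2(0.567/0.416) = 0.0664

0.0664 bits


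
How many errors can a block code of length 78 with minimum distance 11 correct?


Correction capability = floor((d-1)/2) = floor((11-1)/2) = 5

5 errors


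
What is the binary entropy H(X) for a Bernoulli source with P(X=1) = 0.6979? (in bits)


H = -p*log2(p) - (1-p)*log2(1-p). -0.6979*log2(0.6979) = 0.362146; -0.3021*log2(0.3021) = 0.521697. H = 0.362146 + 0.521697 = 0.8838

0.8838 bits


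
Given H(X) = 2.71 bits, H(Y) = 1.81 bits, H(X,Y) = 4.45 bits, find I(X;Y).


I(X;Y) = H(X) + H(Y) - H(X,Y) = 2.71 + 1.81 - 4.45 = 0.07

0.07 bits


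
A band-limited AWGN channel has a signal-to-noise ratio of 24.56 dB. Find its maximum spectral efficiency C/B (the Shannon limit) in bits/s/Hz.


SNR_linear = 10^(24.56/10) = 285.7591; C/B = log2(1 + SNR_linear) = log2(1 + 285.7591) = 8.1637

8.1637 bits/s/Hz


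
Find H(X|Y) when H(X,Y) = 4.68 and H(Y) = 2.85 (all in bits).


H(X|Y) = H(X,Y) - H(Y) = 4.68 - 2.85 = 1.83

1.83 bits


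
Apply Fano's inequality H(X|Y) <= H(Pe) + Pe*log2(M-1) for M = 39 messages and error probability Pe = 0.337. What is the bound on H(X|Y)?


H(Pe) = -Pe*log2(Pe) - (1-Pe)*log2(1-Pe) = -0.337*log2(0.337) - 0.663*log2(0.663) = 0.528813 + 0.393105 = 0.9219. Pe*log2(M-1) = 0.337*log2(38) = 1.768552. Bound = H(Pe) + Pe*log2(M-1) = 0.528813 + 0.393105 + 1.768552 = 2.6905

2.6905 bits


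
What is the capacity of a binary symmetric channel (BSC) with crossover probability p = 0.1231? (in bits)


H(p) = -p*log2(p) - (1-p)*log2(1-p) = -0.1231*log2(0.1231) - 0.8769*log2(0.8769) = 0.372020 + 0.166186 = 0.5382. C = 1 - H(p) = 1 - 0.5382 = 0.4618

0.4618 bits


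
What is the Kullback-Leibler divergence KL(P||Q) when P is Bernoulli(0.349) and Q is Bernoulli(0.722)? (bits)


KL = p*log2(p/q) + (1-p)*log2((1-p)/(1-q)) = 0.349*log2(0.349/0.722) + 0.651*log2(0.651/0.278) = 0.4331

0.4331 bits


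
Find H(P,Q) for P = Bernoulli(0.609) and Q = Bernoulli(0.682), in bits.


H(P,Q) = -p*log2(q) - (1-p)*log2(1-q). -0.609*log2(0.682) = 0.336263; -0.391*log2(0.318) = 0.646284. H(P,Q) = 0.336263 + 0.646284 = 0.9825

0.9825 bits


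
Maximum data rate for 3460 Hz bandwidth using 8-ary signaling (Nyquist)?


Rate = 2 * B * log2(M) = 2 * 3460 * 3.0 = 20760.0

20760.0 bps


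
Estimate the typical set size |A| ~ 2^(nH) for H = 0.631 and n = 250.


log2|A_typical| = nH = 250 * 0.631 = 157.75, so |A_typical| ~ 2^157.75 = 3.072e+47

3.072e+47


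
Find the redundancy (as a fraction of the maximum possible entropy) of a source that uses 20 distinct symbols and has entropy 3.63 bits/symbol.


H_max = log2(K) = log2(20) = 4.3219 bits/symbol. Redundancy = 1 - H/H_max = 1 - 3.63/4.3219 = 1 - 0.8399 = 0.1601

0.1601


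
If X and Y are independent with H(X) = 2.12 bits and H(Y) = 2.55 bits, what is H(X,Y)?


For independent variables, H(X,Y) = H(X) + H(Y) = 2.12 + 2.55 = 4.67

4.67 bits


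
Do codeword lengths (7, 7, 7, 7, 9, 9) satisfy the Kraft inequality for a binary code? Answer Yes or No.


Kraft sum = sum(2^(-l_i)) = 0.0352, need <= 1. Result: satisfied (a binary prefix-free code with these lengths exists)

Yes


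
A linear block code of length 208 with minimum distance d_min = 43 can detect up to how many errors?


Detection capability = d_min - 1 = 43 - 1 = 42

42 errors


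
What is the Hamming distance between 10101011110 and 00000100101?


Count differing positions: ^ . ^ . ^ ^ ^ ^ . ^ ^ = 8 differences

8


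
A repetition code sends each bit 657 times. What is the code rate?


Rate = k/n = 1/657

1/657


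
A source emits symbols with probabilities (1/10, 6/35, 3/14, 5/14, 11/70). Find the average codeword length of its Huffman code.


Huffman construction (repeatedly merge the two least-probable nodes; each merge adds 1 bit to every symbol beneath it): 1/10 + 11/70 = 9/35; 6/35 + 3/14 = 27/70; 9/35 + 5/14 = 43/70; 27/70 + 43/70 = 1. Resulting codeword lengths (in the order the probabilities were given): (3, 2, 2, 2, 3). L_avg = sum(p_i * l_i) = 1/10*3 + 6/35*2 + 3/14*2 + 5/14*2 + 11/70*3 = 79/35 = 2.2571

2.2571 bits


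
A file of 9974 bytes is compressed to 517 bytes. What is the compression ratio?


Ratio = original / compressed = 9974 / 517 = 19.2921

19.2921


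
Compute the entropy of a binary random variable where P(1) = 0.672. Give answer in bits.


H = -p*log2(p) - (1-p)*log2(1-p). -0.672*log2(0.672) = 0.385370; -0.328*log2(0.328) = 0.527500. H = 0.385370 + 0.527500 = 0.9129

0.9129 bits


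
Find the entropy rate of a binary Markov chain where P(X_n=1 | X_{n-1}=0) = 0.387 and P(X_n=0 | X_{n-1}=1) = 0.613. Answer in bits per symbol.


Stationary distribution: pi_0 = p10/(p01+p10) = 0.613, pi_1 = 0.387. Entropy rate H' = pi_0*H(p01) + pi_1*H(p10) = 0.613*0.9628 + 0.387*0.9628 = 0.9628

0.9628 bits/symbol


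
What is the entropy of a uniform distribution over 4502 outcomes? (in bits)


H = log2(n) = log2(4502) = 12.1364

12.1364 bits


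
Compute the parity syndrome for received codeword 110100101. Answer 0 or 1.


Syndrome = XOR of all bits = 1 XOR 1 XOR 0 XOR 1 XOR 0 XOR 0 XOR 1 XOR 0 XOR 1 = 1

1


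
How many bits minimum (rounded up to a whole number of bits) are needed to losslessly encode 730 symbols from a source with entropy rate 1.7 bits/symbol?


Minimum bits >= n * H = 730 * 1.7 = 1241.0, rounded up to a whole number of bits = 1241

1241 bits


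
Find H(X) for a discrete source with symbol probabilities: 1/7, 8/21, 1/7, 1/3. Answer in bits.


H = -sum(p_i * log2(p_i)). Terms: -(1/7)*log2(1/7) = 0.401051; -(8/21)*log2(8/21) = 0.530407; -(1/7)*log2(1/7) = 0.401051; -(1/3)*log2(1/3) = 0.528321. H = 0.401051 + 0.530407 + 0.401051 + 0.528321 = 1.8608

1.8608 bits


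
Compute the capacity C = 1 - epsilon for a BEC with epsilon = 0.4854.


C = 1 - epsilon = 1 - 0.4854 = 0.5146

0.5146 bits


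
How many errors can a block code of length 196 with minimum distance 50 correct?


Correction capability = floor((d-1)/2) = floor((50-1)/2) = 24

24 errors


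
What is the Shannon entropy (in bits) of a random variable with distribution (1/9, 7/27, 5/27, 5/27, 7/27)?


H = -sum(p_i * log2(p_i)). Terms: -(1/9)*log2(1/9) = 0.352214; -(7/27)*log2(7/27) = 0.504916; -(5/27)*log2(5/27) = 0.450548; -(5/27)*log2(5/27) = 0.450548; -(7/27)*log2(7/27) = 0.504916. H = 0.352214 + 0.504916 + 0.450548 + 0.450548 + 0.504916 = 2.2631

2.2631 bits


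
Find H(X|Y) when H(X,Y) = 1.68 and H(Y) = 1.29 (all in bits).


H(X|Y) = H(X,Y) - H(Y) = 1.68 - 1.29 = 0.39

0.39 bits


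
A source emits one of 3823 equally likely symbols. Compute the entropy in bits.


H = log2(n) = log2(3823) = 11.9005

11.9005 bits


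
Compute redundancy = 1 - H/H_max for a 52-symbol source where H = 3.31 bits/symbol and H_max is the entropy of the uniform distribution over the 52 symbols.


H_max = log2(K) = log2(52) = 5.7004 bits/symbol. Redundancy = 1 - H/H_max = 1 - 3.31/5.7004 = 1 - 0.5807 = 0.4193

0.4193


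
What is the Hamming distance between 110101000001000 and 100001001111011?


Count differing positions: . ^ . ^ . . . . ^ ^ ^ . . ^ ^ = 7 differences

7


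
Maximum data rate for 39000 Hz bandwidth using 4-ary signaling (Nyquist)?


Rate = 2 * B * log2(M) = 2 * 39000 * 2.0 = 156000.0

156000.0 bps


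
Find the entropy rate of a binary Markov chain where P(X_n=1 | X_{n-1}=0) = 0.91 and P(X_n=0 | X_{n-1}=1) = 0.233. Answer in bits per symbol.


Stationary distribution: pi_0 = p10/(p01+p10) = 0.2038, pi_1 = 0.7962. Entropy rate H' = pi_0*H(p01) + pi_1*H(p10) = 0.2038*0.4365 + 0.7962*0.7832 = 0.7125

0.7125 bits/symbol


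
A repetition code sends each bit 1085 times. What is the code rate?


Rate = k/n = 1/1085

1/1085


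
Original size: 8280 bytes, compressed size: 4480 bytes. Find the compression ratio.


Ratio = original / compressed = 8280 / 4480 = 1.8482

1.8482


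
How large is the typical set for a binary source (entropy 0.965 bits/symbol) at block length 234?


log2|A_typical| = nH = 234 * 0.965 = 225.81, so |A_typical| ~ 2^225.81 = 9.453e+67

9.453e+67


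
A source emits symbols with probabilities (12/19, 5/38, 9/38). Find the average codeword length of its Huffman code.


Huffman construction (repeatedly merge the two least-probable nodes; each merge adds 1 bit to every symbol beneath it): 5/38 + 9/38 = 7/19; 7/19 + 12/19 = 1. Resulting codeword lengths (in the order the probabilities were given): (1, 2, 2). L_avg = sum(p_i * l_i) = 12/19*1 + 5/38*2 + 9/38*2 = 26/19 = 1.3684

1.3684 bits


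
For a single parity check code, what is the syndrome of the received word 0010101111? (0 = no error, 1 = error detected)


Syndrome = XOR of all bits = 0 XOR 0 XOR 1 XOR 0 XOR 1 XOR 0 XOR 1 XOR 1 XOR 1 XOR 1 = 0

0


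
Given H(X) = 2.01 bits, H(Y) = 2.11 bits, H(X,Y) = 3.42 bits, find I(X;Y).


I(X;Y) = H(X) + H(Y) - H(X,Y) = 2.01 + 2.11 - 3.42 = 0.7

0.7 bits


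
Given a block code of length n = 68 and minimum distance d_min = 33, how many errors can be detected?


Detection capability = d_min - 1 = 33 - 1 = 32

32 errors


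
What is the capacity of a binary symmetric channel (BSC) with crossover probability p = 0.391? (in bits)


H(p) = -p*log2(p) - (1-p)*log2(1-p) = -0.391*log2(0.391) - 0.609*log2(0.609) = 0.529711 + 0.435731 = 0.9654. C = 1 - H(p) = 1 - 0.9654 = 0.0346

0.0346 bits
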